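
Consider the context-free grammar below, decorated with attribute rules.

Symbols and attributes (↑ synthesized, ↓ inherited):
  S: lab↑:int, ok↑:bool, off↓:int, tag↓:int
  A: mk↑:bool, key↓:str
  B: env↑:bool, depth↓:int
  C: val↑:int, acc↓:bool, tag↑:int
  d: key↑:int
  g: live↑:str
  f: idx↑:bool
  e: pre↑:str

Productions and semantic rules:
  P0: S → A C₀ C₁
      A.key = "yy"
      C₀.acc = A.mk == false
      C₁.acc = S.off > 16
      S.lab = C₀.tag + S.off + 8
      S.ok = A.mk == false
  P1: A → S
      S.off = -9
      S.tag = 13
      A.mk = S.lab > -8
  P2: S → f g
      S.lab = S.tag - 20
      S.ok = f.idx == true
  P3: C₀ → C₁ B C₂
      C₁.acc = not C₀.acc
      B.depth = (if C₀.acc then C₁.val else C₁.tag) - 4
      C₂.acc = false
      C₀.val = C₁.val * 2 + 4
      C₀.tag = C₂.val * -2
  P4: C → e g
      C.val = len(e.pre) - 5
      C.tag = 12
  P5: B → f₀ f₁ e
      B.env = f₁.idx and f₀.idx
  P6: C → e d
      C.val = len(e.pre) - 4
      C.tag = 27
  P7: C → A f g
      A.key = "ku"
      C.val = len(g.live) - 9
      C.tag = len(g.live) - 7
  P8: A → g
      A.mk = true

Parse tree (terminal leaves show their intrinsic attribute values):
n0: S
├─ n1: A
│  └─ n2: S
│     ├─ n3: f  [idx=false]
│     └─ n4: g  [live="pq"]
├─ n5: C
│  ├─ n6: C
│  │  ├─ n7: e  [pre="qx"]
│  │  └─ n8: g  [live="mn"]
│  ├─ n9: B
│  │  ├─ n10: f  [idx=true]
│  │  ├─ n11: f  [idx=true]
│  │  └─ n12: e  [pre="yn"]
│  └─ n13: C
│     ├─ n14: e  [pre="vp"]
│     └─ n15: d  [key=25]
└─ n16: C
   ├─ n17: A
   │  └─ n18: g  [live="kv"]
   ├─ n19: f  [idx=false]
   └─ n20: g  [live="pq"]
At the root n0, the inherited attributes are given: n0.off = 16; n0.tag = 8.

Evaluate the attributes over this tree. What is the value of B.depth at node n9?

8

1. n0.off = 16  [given at root]
2. n0.tag = 8  [given at root]
3. n1.key = "yy"  ["yy"]
4. n2.off = -9  [-9]
5. n2.tag = 13  [13]
6. n3.idx = false  [terminal]
7. n4.live = "pq"  [terminal]
8. n2.lab = -7  [S.tag - 20]
9. n2.ok = false  [f.idx == true]
10. n1.mk = true  [S.lab > -8]
11. n5.acc = false  [A.mk == false]
12. n6.acc = true  [not C₀.acc]
13. n7.pre = "qx"  [terminal]
14. n8.live = "mn"  [terminal]
15. n6.val = -3  [len(e.pre) - 5]
16. n6.tag = 12  [12]
17. n9.depth = 8  [(if C₀.acc then C₁.val else C₁.tag) - 4]
18. n10.idx = true  [terminal]
19. n11.idx = true  [terminal]
20. n12.pre = "yn"  [terminal]
21. n9.env = true  [f₁.idx and f₀.idx]
22. n13.acc = false  [false]
23. n14.pre = "vp"  [terminal]
24. n15.key = 25  [terminal]
25. n13.val = -2  [len(e.pre) - 4]
26. n13.tag = 27  [27]
27. n5.val = -2  [C₁.val * 2 + 4]
28. n5.tag = 4  [C₂.val * -2]
29. n16.acc = false  [S.off > 16]
30. n17.key = "ku"  ["ku"]
31. n18.live = "kv"  [terminal]
32. n17.mk = true  [true]
33. n19.idx = false  [terminal]
34. n20.live = "pq"  [terminal]
35. n16.val = -7  [len(g.live) - 9]
36. n16.tag = -5  [len(g.live) - 7]
37. n0.lab = 28  [C₀.tag + S.off + 8]
38. n0.ok = false  [A.mk == false]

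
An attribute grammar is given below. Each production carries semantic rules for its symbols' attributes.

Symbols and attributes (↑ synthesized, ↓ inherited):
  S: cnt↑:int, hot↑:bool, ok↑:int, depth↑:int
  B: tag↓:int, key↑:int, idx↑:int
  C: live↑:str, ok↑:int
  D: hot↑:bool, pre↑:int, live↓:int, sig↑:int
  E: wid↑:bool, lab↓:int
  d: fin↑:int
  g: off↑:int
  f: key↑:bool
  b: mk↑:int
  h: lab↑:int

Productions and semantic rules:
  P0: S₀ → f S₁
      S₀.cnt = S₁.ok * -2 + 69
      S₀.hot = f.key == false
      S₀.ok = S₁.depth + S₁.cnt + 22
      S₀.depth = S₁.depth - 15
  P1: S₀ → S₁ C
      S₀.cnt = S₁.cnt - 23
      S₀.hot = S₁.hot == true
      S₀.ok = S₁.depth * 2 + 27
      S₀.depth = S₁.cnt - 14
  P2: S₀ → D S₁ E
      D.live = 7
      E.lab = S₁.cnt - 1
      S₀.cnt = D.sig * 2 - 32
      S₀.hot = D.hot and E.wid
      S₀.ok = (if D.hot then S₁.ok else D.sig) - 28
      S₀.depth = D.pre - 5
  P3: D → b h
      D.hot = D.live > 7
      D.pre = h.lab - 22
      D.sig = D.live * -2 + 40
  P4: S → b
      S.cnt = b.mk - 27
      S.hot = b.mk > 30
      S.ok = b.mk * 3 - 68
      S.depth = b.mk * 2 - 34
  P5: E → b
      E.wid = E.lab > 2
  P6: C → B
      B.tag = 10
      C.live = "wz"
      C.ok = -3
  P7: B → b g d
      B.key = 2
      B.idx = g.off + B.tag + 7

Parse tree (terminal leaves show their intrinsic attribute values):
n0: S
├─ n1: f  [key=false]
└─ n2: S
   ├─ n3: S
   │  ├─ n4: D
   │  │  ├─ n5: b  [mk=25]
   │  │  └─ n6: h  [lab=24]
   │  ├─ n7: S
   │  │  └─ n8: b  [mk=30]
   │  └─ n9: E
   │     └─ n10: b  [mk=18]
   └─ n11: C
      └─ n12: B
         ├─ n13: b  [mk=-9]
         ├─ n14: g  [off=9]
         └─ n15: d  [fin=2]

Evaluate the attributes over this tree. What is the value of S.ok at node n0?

1. n1.key = false  [terminal]
2. n4.live = 7  [7]
3. n5.mk = 25  [terminal]
4. n6.lab = 24  [terminal]
5. n4.hot = false  [D.live > 7]
6. n4.pre = 2  [h.lab - 22]
7. n4.sig = 26  [D.live * -2 + 40]
8. n8.mk = 30  [terminal]
9. n7.cnt = 3  [b.mk - 27]
10. n7.hot = false  [b.mk > 30]
11. n7.ok = 22  [b.mk * 3 - 68]
12. n7.depth = 26  [b.mk * 2 - 34]
13. n9.lab = 2  [S₁.cnt - 1]
14. n10.mk = 18  [terminal]
15. n9.wid = false  [E.lab > 2]
16. n3.cnt = 20  [D.sig * 2 - 32]
17. n3.hot = false  [D.hot and E.wid]
18. n3.ok = -2  [(if D.hot then S₁.ok else D.sig) - 28]
19. n3.depth = -3  [D.pre - 5]
20. n12.tag = 10  [10]
21. n13.mk = -9  [terminal]
22. n14.off = 9  [terminal]
23. n15.fin = 2  [terminal]
24. n12.key = 2  [2]
25. n12.idx = 26  [g.off + B.tag + 7]
26. n11.live = "wz"  ["wz"]
27. n11.ok = -3  [-3]
28. n2.cnt = -3  [S₁.cnt - 23]
29. n2.hot = false  [S₁.hot == true]
30. n2.ok = 21  [S₁.depth * 2 + 27]
31. n2.depth = 6  [S₁.cnt - 14]
32. n0.cnt = 27  [S₁.ok * -2 + 69]
33. n0.hot = true  [f.key == false]
34. n0.ok = 25  [S₁.depth + S₁.cnt + 22]
35. n0.depth = -9  [S₁.depth - 15]

25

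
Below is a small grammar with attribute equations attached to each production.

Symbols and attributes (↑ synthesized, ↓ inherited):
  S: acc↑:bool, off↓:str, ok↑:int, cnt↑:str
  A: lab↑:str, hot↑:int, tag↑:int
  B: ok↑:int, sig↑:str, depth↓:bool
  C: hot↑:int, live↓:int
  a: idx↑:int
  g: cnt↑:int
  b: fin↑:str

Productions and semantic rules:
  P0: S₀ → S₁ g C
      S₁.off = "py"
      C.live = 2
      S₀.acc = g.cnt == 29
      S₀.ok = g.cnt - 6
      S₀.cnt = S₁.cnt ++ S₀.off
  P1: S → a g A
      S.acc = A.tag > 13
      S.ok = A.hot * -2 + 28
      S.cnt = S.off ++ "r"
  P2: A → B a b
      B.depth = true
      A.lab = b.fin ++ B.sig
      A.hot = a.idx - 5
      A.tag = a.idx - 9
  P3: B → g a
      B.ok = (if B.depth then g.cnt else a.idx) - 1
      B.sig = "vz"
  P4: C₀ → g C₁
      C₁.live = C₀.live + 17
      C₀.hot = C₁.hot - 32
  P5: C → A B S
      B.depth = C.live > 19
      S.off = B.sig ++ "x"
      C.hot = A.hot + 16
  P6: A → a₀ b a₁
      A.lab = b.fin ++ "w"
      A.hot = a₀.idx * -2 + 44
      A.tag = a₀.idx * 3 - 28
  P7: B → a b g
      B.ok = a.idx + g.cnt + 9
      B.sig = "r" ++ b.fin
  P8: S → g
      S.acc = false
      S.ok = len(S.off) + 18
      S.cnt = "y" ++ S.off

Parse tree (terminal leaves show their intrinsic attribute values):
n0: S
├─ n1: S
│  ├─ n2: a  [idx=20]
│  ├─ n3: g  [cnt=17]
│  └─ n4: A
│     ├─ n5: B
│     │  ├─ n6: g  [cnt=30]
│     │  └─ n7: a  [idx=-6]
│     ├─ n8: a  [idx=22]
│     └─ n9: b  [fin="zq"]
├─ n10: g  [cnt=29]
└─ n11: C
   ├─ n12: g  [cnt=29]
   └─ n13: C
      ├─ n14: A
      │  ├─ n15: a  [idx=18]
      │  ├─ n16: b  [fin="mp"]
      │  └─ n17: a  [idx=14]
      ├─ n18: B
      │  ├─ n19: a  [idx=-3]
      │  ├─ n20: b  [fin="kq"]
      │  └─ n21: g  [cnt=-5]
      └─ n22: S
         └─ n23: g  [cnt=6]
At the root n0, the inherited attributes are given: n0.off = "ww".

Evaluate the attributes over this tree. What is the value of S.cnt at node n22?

"yrkqx"

1. n0.off = "ww"  [given at root]
2. n1.off = "py"  ["py"]
3. n2.idx = 20  [terminal]
4. n3.cnt = 17  [terminal]
5. n5.depth = true  [true]
6. n6.cnt = 30  [terminal]
7. n7.idx = -6  [terminal]
8. n5.ok = 29  [(if B.depth then g.cnt else a.idx) - 1]
9. n5.sig = "vz"  ["vz"]
10. n8.idx = 22  [terminal]
11. n9.fin = "zq"  [terminal]
12. n4.lab = "zqvz"  [b.fin ++ B.sig]
13. n4.hot = 17  [a.idx - 5]
14. n4.tag = 13  [a.idx - 9]
15. n1.acc = false  [A.tag > 13]
16. n1.ok = -6  [A.hot * -2 + 28]
17. n1.cnt = "pyr"  [S.off ++ "r"]
18. n10.cnt = 29  [terminal]
19. n11.live = 2  [2]
20. n12.cnt = 29  [terminal]
21. n13.live = 19  [C₀.live + 17]
22. n15.idx = 18  [terminal]
23. n16.fin = "mp"  [terminal]
24. n17.idx = 14  [terminal]
25. n14.lab = "mpw"  [b.fin ++ "w"]
26. n14.hot = 8  [a₀.idx * -2 + 44]
27. n14.tag = 26  [a₀.idx * 3 - 28]
28. n18.depth = false  [C.live > 19]
29. n19.idx = -3  [terminal]
30. n20.fin = "kq"  [terminal]
31. n21.cnt = -5  [terminal]
32. n18.ok = 1  [a.idx + g.cnt + 9]
33. n18.sig = "rkq"  ["r" ++ b.fin]
34. n22.off = "rkqx"  [B.sig ++ "x"]
35. n23.cnt = 6  [terminal]
36. n22.acc = false  [false]
37. n22.ok = 22  [len(S.off) + 18]
38. n22.cnt = "yrkqx"  ["y" ++ S.off]
39. n13.hot = 24  [A.hot + 16]
40. n11.hot = -8  [C₁.hot - 32]
41. n0.acc = true  [g.cnt == 29]
42. n0.ok = 23  [g.cnt - 6]
43. n0.cnt = "pyrww"  [S₁.cnt ++ S₀.off]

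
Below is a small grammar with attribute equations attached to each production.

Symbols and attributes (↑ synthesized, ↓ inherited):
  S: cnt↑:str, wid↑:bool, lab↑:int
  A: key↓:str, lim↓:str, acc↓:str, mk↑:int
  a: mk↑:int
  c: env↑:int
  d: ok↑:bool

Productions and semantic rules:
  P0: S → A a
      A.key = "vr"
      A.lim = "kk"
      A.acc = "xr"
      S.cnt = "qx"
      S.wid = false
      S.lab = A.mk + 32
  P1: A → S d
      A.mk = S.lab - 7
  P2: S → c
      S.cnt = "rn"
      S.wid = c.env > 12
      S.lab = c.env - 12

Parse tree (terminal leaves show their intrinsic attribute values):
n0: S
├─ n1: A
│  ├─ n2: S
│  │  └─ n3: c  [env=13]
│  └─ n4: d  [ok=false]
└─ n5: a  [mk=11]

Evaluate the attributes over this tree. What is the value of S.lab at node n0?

26

1. n1.key = "vr"  ["vr"]
2. n1.lim = "kk"  ["kk"]
3. n1.acc = "xr"  ["xr"]
4. n3.env = 13  [terminal]
5. n2.cnt = "rn"  ["rn"]
6. n2.wid = true  [c.env > 12]
7. n2.lab = 1  [c.env - 12]
8. n4.ok = false  [terminal]
9. n1.mk = -6  [S.lab - 7]
10. n5.mk = 11  [terminal]
11. n0.cnt = "qx"  ["qx"]
12. n0.wid = false  [false]
13. n0.lab = 26  [A.mk + 32]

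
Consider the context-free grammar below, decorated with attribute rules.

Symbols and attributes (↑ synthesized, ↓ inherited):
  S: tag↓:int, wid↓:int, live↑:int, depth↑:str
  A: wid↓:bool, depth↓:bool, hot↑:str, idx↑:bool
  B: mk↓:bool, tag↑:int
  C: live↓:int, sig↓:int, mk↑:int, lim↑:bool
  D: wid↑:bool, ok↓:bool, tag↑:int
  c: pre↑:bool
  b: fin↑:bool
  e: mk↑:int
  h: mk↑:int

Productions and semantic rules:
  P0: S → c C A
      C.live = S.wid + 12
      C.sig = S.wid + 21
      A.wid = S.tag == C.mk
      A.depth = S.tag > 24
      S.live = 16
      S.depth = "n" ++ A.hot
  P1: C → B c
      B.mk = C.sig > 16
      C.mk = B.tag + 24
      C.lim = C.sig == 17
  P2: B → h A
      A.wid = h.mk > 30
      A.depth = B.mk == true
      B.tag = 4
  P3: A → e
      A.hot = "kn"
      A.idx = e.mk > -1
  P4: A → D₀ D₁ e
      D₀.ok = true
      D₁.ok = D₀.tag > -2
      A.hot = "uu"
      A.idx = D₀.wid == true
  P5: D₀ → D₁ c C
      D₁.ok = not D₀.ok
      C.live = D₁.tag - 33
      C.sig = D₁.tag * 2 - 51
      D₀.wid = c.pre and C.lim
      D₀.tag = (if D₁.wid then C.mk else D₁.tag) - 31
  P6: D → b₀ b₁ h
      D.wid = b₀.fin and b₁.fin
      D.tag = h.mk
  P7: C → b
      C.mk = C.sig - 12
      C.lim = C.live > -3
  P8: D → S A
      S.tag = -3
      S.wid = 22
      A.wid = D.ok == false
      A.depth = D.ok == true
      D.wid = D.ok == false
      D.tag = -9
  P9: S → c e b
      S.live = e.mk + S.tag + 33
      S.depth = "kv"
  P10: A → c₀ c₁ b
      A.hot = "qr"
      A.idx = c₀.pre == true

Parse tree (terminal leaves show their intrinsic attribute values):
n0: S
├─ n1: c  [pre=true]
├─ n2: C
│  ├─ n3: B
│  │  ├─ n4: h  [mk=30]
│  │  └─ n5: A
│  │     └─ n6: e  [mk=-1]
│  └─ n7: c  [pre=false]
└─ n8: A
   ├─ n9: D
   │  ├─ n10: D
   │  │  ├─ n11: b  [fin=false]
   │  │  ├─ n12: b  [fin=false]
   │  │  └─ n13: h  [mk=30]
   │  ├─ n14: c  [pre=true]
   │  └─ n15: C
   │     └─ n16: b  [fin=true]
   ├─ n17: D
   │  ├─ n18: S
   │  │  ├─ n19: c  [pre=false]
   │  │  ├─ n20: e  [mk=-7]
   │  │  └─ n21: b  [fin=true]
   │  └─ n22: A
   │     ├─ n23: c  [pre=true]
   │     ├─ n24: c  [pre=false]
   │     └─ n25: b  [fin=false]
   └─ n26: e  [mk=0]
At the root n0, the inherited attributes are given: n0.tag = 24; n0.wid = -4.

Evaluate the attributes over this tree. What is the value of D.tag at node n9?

-1

1. n0.tag = 24  [given at root]
2. n0.wid = -4  [given at root]
3. n1.pre = true  [terminal]
4. n2.live = 8  [S.wid + 12]
5. n2.sig = 17  [S.wid + 21]
6. n3.mk = true  [C.sig > 16]
7. n4.mk = 30  [terminal]
8. n5.wid = false  [h.mk > 30]
9. n5.depth = true  [B.mk == true]
10. n6.mk = -1  [terminal]
11. n5.hot = "kn"  ["kn"]
12. n5.idx = false  [e.mk > -1]
13. n3.tag = 4  [4]
14. n7.pre = false  [terminal]
15. n2.mk = 28  [B.tag + 24]
16. n2.lim = true  [C.sig == 17]
17. n8.wid = false  [S.tag == C.mk]
18. n8.depth = false  [S.tag > 24]
19. n9.ok = true  [true]
20. n10.ok = false  [not D₀.ok]
21. n11.fin = false  [terminal]
22. n12.fin = false  [terminal]
23. n13.mk = 30  [terminal]
24. n10.wid = false  [b₀.fin and b₁.fin]
25. n10.tag = 30  [h.mk]
26. n14.pre = true  [terminal]
27. n15.live = -3  [D₁.tag - 33]
28. n15.sig = 9  [D₁.tag * 2 - 51]
29. n16.fin = true  [terminal]
30. n15.mk = -3  [C.sig - 12]
31. n15.lim = false  [C.live > -3]
32. n9.wid = false  [c.pre and C.lim]
33. n9.tag = -1  [(if D₁.wid then C.mk else D₁.tag) - 31]
34. n17.ok = true  [D₀.tag > -2]
35. n18.tag = -3  [-3]
36. n18.wid = 22  [22]
37. n19.pre = false  [terminal]
38. n20.mk = -7  [terminal]
39. n21.fin = true  [terminal]
40. n18.live = 23  [e.mk + S.tag + 33]
41. n18.depth = "kv"  ["kv"]
42. n22.wid = false  [D.ok == false]
43. n22.depth = true  [D.ok == true]
44. n23.pre = true  [terminal]
45. n24.pre = false  [terminal]
46. n25.fin = false  [terminal]
47. n22.hot = "qr"  ["qr"]
48. n22.idx = true  [c₀.pre == true]
49. n17.wid = false  [D.ok == false]
50. n17.tag = -9  [-9]
51. n26.mk = 0  [terminal]
52. n8.hot = "uu"  ["uu"]
53. n8.idx = false  [D₀.wid == true]
54. n0.live = 16  [16]
55. n0.depth = "nuu"  ["n" ++ A.hot]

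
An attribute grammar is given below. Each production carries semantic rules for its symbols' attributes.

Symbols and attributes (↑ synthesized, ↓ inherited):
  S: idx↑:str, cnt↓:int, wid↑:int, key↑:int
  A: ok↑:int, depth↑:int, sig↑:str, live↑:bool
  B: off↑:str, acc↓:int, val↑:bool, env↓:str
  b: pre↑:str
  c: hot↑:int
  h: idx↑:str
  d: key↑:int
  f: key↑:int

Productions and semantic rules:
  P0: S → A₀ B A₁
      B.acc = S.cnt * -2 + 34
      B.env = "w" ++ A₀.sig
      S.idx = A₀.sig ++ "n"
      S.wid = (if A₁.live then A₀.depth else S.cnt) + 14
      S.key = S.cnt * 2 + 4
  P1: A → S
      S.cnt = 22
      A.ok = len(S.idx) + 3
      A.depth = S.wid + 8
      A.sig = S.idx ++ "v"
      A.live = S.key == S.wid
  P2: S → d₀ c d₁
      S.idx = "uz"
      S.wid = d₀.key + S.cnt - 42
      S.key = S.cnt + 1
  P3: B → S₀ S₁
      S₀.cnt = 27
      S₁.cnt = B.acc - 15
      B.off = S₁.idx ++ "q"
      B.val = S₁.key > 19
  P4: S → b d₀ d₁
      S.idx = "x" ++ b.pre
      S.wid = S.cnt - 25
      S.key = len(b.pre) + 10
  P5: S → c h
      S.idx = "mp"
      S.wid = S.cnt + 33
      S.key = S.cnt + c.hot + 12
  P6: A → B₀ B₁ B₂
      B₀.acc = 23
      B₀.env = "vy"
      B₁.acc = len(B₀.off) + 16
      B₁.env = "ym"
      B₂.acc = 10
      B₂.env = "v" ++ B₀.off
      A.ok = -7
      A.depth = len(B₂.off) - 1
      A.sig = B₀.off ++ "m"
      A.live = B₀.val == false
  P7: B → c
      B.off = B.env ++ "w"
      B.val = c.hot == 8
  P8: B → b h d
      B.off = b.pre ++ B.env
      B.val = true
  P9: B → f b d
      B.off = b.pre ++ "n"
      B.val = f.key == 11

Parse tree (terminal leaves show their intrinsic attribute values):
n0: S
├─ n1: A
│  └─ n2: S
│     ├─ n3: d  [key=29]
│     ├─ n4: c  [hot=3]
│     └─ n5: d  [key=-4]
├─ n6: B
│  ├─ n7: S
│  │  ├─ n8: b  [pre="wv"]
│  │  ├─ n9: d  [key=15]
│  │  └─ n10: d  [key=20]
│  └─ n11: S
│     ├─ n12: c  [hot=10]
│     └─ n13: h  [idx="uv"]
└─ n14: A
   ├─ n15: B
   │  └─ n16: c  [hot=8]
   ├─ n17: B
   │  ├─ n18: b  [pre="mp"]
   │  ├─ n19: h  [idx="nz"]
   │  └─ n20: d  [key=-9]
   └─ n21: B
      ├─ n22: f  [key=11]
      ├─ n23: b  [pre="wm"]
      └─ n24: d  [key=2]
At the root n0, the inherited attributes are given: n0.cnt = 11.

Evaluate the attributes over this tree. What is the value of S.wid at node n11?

1. n0.cnt = 11  [given at root]
2. n2.cnt = 22  [22]
3. n3.key = 29  [terminal]
4. n4.hot = 3  [terminal]
5. n5.key = -4  [terminal]
6. n2.idx = "uz"  ["uz"]
7. n2.wid = 9  [d₀.key + S.cnt - 42]
8. n2.key = 23  [S.cnt + 1]
9. n1.ok = 5  [len(S.idx) + 3]
10. n1.depth = 17  [S.wid + 8]
11. n1.sig = "uzv"  [S.idx ++ "v"]
12. n1.live = false  [S.key == S.wid]
13. n6.acc = 12  [S.cnt * -2 + 34]
14. n6.env = "wuzv"  ["w" ++ A₀.sig]
15. n7.cnt = 27  [27]
16. n8.pre = "wv"  [terminal]
17. n9.key = 15  [terminal]
18. n10.key = 20  [terminal]
19. n7.idx = "xwv"  ["x" ++ b.pre]
20. n7.wid = 2  [S.cnt - 25]
21. n7.key = 12  [len(b.pre) + 10]
22. n11.cnt = -3  [B.acc - 15]
23. n12.hot = 10  [terminal]
24. n13.idx = "uv"  [terminal]
25. n11.idx = "mp"  ["mp"]
26. n11.wid = 30  [S.cnt + 33]
27. n11.key = 19  [S.cnt + c.hot + 12]
28. n6.off = "mpq"  [S₁.idx ++ "q"]
29. n6.val = false  [S₁.key > 19]
30. n15.acc = 23  [23]
31. n15.env = "vy"  ["vy"]
32. n16.hot = 8  [terminal]
33. n15.off = "vyw"  [B.env ++ "w"]
34. n15.val = true  [c.hot == 8]
35. n17.acc = 19  [len(B₀.off) + 16]
36. n17.env = "ym"  ["ym"]
37. n18.pre = "mp"  [terminal]
38. n19.idx = "nz"  [terminal]
39. n20.key = -9  [terminal]
40. n17.off = "mpym"  [b.pre ++ B.env]
41. n17.val = true  [true]
42. n21.acc = 10  [10]
43. n21.env = "vvyw"  ["v" ++ B₀.off]
44. n22.key = 11  [terminal]
45. n23.pre = "wm"  [terminal]
46. n24.key = 2  [terminal]
47. n21.off = "wmn"  [b.pre ++ "n"]
48. n21.val = true  [f.key == 11]
49. n14.ok = -7  [-7]
50. n14.depth = 2  [len(B₂.off) - 1]
51. n14.sig = "vywm"  [B₀.off ++ "m"]
52. n14.live = false  [B₀.val == false]
53. n0.idx = "uzvn"  [A₀.sig ++ "n"]
54. n0.wid = 25  [(if A₁.live then A₀.depth else S.cnt) + 14]
55. n0.key = 26  [S.cnt * 2 + 4]

30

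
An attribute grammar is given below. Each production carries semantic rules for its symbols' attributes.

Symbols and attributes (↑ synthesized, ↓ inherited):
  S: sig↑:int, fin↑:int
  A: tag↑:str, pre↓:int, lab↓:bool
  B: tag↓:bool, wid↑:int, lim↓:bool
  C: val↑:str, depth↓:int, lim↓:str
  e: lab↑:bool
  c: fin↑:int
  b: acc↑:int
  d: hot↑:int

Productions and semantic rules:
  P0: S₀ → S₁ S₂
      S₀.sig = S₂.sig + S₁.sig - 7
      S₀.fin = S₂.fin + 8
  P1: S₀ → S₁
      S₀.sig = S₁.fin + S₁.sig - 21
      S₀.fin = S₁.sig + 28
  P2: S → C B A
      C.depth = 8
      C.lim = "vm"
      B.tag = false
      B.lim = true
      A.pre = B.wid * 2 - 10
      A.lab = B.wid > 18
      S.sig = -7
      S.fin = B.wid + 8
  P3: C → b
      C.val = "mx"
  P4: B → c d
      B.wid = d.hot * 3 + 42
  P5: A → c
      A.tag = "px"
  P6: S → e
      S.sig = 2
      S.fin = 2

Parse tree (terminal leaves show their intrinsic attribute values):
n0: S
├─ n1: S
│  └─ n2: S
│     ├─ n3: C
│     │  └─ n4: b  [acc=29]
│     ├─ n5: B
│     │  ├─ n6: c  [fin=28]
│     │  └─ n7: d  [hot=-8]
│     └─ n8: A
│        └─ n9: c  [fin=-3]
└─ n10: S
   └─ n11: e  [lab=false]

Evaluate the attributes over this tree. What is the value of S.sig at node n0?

-7

1. n3.depth = 8  [8]
2. n3.lim = "vm"  ["vm"]
3. n4.acc = 29  [terminal]
4. n3.val = "mx"  ["mx"]
5. n5.tag = false  [false]
6. n5.lim = true  [true]
7. n6.fin = 28  [terminal]
8. n7.hot = -8  [terminal]
9. n5.wid = 18  [d.hot * 3 + 42]
10. n8.pre = 26  [B.wid * 2 - 10]
11. n8.lab = false  [B.wid > 18]
12. n9.fin = -3  [terminal]
13. n8.tag = "px"  ["px"]
14. n2.sig = -7  [-7]
15. n2.fin = 26  [B.wid + 8]
16. n1.sig = -2  [S₁.fin + S₁.sig - 21]
17. n1.fin = 21  [S₁.sig + 28]
18. n11.lab = false  [terminal]
19. n10.sig = 2  [2]
20. n10.fin = 2  [2]
21. n0.sig = -7  [S₂.sig + S₁.sig - 7]
22. n0.fin = 10  [S₂.fin + 8]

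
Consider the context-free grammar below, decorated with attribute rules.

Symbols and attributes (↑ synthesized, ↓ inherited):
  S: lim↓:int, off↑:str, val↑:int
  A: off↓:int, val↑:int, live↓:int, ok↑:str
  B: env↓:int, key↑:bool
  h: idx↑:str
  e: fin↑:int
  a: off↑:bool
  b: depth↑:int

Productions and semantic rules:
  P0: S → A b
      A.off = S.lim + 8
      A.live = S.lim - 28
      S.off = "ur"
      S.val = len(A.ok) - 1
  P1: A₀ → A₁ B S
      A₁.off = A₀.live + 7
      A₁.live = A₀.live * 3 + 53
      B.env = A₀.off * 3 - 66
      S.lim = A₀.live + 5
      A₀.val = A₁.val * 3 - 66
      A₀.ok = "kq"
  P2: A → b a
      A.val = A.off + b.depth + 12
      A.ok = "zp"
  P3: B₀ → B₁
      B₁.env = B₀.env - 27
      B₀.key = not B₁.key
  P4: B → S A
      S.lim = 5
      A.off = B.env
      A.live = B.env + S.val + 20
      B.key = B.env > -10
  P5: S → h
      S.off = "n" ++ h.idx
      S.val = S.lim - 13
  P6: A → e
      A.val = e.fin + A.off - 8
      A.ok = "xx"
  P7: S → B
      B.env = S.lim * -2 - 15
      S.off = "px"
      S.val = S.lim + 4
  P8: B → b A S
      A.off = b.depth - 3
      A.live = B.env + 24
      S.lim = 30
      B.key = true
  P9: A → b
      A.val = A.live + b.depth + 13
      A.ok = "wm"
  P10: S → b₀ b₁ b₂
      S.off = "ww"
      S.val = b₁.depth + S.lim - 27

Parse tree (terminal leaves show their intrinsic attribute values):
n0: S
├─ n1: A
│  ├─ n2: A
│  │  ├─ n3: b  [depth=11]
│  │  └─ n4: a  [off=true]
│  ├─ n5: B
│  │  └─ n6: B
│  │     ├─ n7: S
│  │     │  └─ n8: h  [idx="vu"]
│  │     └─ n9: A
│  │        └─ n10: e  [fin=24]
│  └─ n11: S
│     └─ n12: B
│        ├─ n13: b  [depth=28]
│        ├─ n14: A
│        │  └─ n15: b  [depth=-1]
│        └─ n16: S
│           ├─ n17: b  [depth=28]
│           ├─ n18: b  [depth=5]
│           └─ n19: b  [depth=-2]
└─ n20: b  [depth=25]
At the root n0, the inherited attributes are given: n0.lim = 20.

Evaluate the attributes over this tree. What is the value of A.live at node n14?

15

1. n0.lim = 20  [given at root]
2. n1.off = 28  [S.lim + 8]
3. n1.live = -8  [S.lim - 28]
4. n2.off = -1  [A₀.live + 7]
5. n2.live = 29  [A₀.live * 3 + 53]
6. n3.depth = 11  [terminal]
7. n4.off = true  [terminal]
8. n2.val = 22  [A.off + b.depth + 12]
9. n2.ok = "zp"  ["zp"]
10. n5.env = 18  [A₀.off * 3 - 66]
11. n6.env = -9  [B₀.env - 27]
12. n7.lim = 5  [5]
13. n8.idx = "vu"  [terminal]
14. n7.off = "nvu"  ["n" ++ h.idx]
15. n7.val = -8  [S.lim - 13]
16. n9.off = -9  [B.env]
17. n9.live = 3  [B.env + S.val + 20]
18. n10.fin = 24  [terminal]
19. n9.val = 7  [e.fin + A.off - 8]
20. n9.ok = "xx"  ["xx"]
21. n6.key = true  [B.env > -10]
22. n5.key = false  [not B₁.key]
23. n11.lim = -3  [A₀.live + 5]
24. n12.env = -9  [S.lim * -2 - 15]
25. n13.depth = 28  [terminal]
26. n14.off = 25  [b.depth - 3]
27. n14.live = 15  [B.env + 24]
28. n15.depth = -1  [terminal]
29. n14.val = 27  [A.live + b.depth + 13]
30. n14.ok = "wm"  ["wm"]
31. n16.lim = 30  [30]
32. n17.depth = 28  [terminal]
33. n18.depth = 5  [terminal]
34. n19.depth = -2  [terminal]
35. n16.off = "ww"  ["ww"]
36. n16.val = 8  [b₁.depth + S.lim - 27]
37. n12.key = true  [true]
38. n11.off = "px"  ["px"]
39. n11.val = 1  [S.lim + 4]
40. n1.val = 0  [A₁.val * 3 - 66]
41. n1.ok = "kq"  ["kq"]
42. n20.depth = 25  [terminal]
43. n0.off = "ur"  ["ur"]
44. n0.val = 1  [len(A.ok) - 1]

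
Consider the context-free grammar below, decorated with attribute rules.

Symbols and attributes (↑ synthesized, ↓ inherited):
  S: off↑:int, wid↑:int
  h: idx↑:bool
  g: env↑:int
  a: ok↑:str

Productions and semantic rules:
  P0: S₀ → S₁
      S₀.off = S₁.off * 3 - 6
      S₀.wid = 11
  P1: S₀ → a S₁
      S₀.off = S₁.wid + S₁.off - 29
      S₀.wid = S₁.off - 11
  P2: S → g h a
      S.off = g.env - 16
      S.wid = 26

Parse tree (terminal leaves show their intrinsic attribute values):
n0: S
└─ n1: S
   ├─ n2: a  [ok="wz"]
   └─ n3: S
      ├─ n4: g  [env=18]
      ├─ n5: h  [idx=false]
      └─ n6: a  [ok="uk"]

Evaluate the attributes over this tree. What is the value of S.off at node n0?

1. n2.ok = "wz"  [terminal]
2. n4.env = 18  [terminal]
3. n5.idx = false  [terminal]
4. n6.ok = "uk"  [terminal]
5. n3.off = 2  [g.env - 16]
6. n3.wid = 26  [26]
7. n1.off = -1  [S₁.wid + S₁.off - 29]
8. n1.wid = -9  [S₁.off - 11]
9. n0.off = -9  [S₁.off * 3 - 6]
10. n0.wid = 11  [11]

-9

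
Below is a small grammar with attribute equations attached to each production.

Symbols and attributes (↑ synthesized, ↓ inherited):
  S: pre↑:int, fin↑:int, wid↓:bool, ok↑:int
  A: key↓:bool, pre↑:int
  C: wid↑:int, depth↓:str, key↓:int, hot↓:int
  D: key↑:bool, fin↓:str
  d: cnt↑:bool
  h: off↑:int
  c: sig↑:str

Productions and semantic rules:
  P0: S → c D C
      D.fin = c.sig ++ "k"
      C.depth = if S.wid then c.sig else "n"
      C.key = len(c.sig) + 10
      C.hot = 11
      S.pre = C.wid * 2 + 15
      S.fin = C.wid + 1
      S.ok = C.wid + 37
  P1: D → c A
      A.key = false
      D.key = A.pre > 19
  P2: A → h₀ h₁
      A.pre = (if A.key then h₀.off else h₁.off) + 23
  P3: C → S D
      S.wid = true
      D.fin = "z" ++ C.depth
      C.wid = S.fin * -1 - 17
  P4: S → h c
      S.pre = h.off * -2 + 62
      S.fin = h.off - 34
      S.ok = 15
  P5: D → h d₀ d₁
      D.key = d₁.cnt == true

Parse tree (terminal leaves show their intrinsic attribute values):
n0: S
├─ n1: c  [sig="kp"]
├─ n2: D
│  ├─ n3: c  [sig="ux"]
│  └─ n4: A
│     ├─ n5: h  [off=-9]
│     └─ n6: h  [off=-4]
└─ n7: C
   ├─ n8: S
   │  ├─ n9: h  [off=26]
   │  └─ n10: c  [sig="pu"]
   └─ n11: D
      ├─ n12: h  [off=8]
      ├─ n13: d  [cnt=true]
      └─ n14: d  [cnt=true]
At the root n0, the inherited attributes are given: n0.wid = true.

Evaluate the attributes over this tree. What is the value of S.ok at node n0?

1. n0.wid = true  [given at root]
2. n1.sig = "kp"  [terminal]
3. n2.fin = "kpk"  [c.sig ++ "k"]
4. n3.sig = "ux"  [terminal]
5. n4.key = false  [false]
6. n5.off = -9  [terminal]
7. n6.off = -4  [terminal]
8. n4.pre = 19  [(if A.key then h₀.off else h₁.off) + 23]
9. n2.key = false  [A.pre > 19]
10. n7.depth = "kp"  [if S.wid then c.sig else "n"]
11. n7.key = 12  [len(c.sig) + 10]
12. n7.hot = 11  [11]
13. n8.wid = true  [true]
14. n9.off = 26  [terminal]
15. n10.sig = "pu"  [terminal]
16. n8.pre = 10  [h.off * -2 + 62]
17. n8.fin = -8  [h.off - 34]
18. n8.ok = 15  [15]
19. n11.fin = "zkp"  ["z" ++ C.depth]
20. n12.off = 8  [terminal]
21. n13.cnt = true  [terminal]
22. n14.cnt = true  [terminal]
23. n11.key = true  [d₁.cnt == true]
24. n7.wid = -9  [S.fin * -1 - 17]
25. n0.pre = -3  [C.wid * 2 + 15]
26. n0.fin = -8  [C.wid + 1]
27. n0.ok = 28  [C.wid + 37]

28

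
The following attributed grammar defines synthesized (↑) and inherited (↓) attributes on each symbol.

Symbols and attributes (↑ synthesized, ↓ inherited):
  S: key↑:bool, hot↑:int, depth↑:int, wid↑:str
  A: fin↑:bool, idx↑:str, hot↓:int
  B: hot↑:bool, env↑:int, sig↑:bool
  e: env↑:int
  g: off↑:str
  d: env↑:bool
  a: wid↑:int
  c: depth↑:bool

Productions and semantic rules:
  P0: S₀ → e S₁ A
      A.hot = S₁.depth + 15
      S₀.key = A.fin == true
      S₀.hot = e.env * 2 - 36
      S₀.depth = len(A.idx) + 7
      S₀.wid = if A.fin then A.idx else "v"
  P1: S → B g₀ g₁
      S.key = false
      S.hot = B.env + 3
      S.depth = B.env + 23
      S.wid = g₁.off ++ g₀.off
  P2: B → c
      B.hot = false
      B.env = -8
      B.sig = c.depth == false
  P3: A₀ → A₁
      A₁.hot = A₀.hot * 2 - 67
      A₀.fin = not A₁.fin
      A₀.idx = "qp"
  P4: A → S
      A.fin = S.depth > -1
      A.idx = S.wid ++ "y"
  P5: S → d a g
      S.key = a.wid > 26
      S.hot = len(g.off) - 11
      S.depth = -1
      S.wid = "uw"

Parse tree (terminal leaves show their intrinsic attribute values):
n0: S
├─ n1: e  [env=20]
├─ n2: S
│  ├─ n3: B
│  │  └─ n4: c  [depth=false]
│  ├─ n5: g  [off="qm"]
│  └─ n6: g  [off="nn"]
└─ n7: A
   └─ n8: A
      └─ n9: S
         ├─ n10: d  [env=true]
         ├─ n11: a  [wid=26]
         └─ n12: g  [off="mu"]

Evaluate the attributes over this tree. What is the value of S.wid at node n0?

"qp"

1. n1.env = 20  [terminal]
2. n4.depth = false  [terminal]
3. n3.hot = false  [false]
4. n3.env = -8  [-8]
5. n3.sig = true  [c.depth == false]
6. n5.off = "qm"  [terminal]
7. n6.off = "nn"  [terminal]
8. n2.key = false  [false]
9. n2.hot = -5  [B.env + 3]
10. n2.depth = 15  [B.env + 23]
11. n2.wid = "nnqm"  [g₁.off ++ g₀.off]
12. n7.hot = 30  [S₁.depth + 15]
13. n8.hot = -7  [A₀.hot * 2 - 67]
14. n10.env = true  [terminal]
15. n11.wid = 26  [terminal]
16. n12.off = "mu"  [terminal]
17. n9.key = false  [a.wid > 26]
18. n9.hot = -9  [len(g.off) - 11]
19. n9.depth = -1  [-1]
20. n9.wid = "uw"  ["uw"]
21. n8.fin = false  [S.depth > -1]
22. n8.idx = "uwy"  [S.wid ++ "y"]
23. n7.fin = true  [not A₁.fin]
24. n7.idx = "qp"  ["qp"]
25. n0.key = true  [A.fin == true]
26. n0.hot = 4  [e.env * 2 - 36]
27. n0.depth = 9  [len(A.idx) + 7]
28. n0.wid = "qp"  [if A.fin then A.idx else "v"]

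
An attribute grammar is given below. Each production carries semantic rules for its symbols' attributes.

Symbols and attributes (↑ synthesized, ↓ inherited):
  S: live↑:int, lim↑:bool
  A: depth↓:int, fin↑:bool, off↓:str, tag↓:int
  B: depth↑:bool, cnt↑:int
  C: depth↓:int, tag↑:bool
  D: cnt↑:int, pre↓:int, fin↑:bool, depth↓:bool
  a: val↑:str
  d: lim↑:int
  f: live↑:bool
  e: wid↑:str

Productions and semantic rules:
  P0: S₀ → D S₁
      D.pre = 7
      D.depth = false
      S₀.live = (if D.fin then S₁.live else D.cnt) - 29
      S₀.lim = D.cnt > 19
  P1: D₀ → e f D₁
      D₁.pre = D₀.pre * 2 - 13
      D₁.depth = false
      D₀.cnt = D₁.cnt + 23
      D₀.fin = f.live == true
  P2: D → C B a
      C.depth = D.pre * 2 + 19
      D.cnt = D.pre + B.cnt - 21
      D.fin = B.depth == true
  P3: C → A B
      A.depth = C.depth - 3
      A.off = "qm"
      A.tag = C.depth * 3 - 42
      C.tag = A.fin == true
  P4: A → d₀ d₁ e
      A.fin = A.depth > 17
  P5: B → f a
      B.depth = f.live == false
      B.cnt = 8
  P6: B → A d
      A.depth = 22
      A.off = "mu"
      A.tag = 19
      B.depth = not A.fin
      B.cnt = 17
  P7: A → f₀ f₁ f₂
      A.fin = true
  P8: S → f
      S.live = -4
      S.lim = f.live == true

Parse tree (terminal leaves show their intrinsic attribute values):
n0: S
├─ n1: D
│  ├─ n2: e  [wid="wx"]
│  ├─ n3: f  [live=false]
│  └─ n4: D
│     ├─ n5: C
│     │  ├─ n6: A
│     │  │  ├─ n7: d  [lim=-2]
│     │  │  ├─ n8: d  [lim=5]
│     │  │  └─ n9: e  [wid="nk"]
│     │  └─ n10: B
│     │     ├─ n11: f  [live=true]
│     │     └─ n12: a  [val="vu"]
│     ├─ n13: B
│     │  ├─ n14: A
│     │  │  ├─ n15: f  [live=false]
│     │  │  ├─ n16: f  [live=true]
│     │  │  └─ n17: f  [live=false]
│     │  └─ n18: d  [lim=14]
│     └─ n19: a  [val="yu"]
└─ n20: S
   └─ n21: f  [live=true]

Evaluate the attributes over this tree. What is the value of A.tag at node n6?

1. n1.pre = 7  [7]
2. n1.depth = false  [false]
3. n2.wid = "wx"  [terminal]
4. n3.live = false  [terminal]
5. n4.pre = 1  [D₀.pre * 2 - 13]
6. n4.depth = false  [false]
7. n5.depth = 21  [D.pre * 2 + 19]
8. n6.depth = 18  [C.depth - 3]
9. n6.off = "qm"  ["qm"]
10. n6.tag = 21  [C.depth * 3 - 42]
11. n7.lim = -2  [terminal]
12. n8.lim = 5  [terminal]
13. n9.wid = "nk"  [terminal]
14. n6.fin = true  [A.depth > 17]
15. n11.live = true  [terminal]
16. n12.val = "vu"  [terminal]
17. n10.depth = false  [f.live == false]
18. n10.cnt = 8  [8]
19. n5.tag = true  [A.fin == true]
20. n14.depth = 22  [22]
21. n14.off = "mu"  ["mu"]
22. n14.tag = 19  [19]
23. n15.live = false  [terminal]
24. n16.live = true  [terminal]
25. n17.live = false  [terminal]
26. n14.fin = true  [true]
27. n18.lim = 14  [terminal]
28. n13.depth = false  [not A.fin]
29. n13.cnt = 17  [17]
30. n19.val = "yu"  [terminal]
31. n4.cnt = -3  [D.pre + B.cnt - 21]
32. n4.fin = false  [B.depth == true]
33. n1.cnt = 20  [D₁.cnt + 23]
34. n1.fin = false  [f.live == true]
35. n21.live = true  [terminal]
36. n20.live = -4  [-4]
37. n20.lim = true  [f.live == true]
38. n0.live = -9  [(if D.fin then S₁.live else D.cnt) - 29]
39. n0.lim = true  [D.cnt > 19]

21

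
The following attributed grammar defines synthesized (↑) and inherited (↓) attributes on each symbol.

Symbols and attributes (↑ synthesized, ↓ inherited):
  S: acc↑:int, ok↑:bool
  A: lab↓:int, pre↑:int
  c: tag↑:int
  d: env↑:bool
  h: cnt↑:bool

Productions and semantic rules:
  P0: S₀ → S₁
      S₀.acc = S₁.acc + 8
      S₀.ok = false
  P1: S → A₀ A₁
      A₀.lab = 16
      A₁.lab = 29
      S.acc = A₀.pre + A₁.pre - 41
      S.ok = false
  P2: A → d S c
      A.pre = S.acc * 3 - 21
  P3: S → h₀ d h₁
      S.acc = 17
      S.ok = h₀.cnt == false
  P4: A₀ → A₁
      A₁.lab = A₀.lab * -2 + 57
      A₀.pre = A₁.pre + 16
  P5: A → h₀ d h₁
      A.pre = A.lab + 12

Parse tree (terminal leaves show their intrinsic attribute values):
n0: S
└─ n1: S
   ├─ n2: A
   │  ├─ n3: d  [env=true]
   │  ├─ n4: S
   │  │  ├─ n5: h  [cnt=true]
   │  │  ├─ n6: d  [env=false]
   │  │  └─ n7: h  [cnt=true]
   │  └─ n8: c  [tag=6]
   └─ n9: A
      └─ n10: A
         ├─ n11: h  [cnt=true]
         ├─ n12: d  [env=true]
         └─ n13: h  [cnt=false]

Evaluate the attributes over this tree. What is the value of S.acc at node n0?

1. n2.lab = 16  [16]
2. n3.env = true  [terminal]
3. n5.cnt = true  [terminal]
4. n6.env = false  [terminal]
5. n7.cnt = true  [terminal]
6. n4.acc = 17  [17]
7. n4.ok = false  [h₀.cnt == false]
8. n8.tag = 6  [terminal]
9. n2.pre = 30  [S.acc * 3 - 21]
10. n9.lab = 29  [29]
11. n10.lab = -1  [A₀.lab * -2 + 57]
12. n11.cnt = true  [terminal]
13. n12.env = true  [terminal]
14. n13.cnt = false  [terminal]
15. n10.pre = 11  [A.lab + 12]
16. n9.pre = 27  [A₁.pre + 16]
17. n1.acc = 16  [A₀.pre + A₁.pre - 41]
18. n1.ok = false  [false]
19. n0.acc = 24  [S₁.acc + 8]
20. n0.ok = false  [false]

24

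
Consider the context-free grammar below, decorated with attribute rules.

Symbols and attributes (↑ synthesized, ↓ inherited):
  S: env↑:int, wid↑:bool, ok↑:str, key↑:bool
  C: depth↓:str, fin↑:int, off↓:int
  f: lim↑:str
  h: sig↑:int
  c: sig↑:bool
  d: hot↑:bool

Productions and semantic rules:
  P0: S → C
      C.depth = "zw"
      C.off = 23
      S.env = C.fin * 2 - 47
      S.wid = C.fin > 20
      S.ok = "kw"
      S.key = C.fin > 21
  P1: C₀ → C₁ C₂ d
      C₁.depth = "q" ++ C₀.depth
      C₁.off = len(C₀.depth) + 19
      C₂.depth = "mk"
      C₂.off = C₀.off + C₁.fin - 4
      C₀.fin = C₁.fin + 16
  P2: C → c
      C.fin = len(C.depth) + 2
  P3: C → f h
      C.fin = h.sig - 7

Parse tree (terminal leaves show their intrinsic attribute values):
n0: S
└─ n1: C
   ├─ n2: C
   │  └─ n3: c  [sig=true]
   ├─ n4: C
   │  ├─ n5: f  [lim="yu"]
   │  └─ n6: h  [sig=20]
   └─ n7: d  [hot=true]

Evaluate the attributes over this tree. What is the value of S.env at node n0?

-5

1. n1.depth = "zw"  ["zw"]
2. n1.off = 23  [23]
3. n2.depth = "qzw"  ["q" ++ C₀.depth]
4. n2.off = 21  [len(C₀.depth) + 19]
5. n3.sig = true  [terminal]
6. n2.fin = 5  [len(C.depth) + 2]
7. n4.depth = "mk"  ["mk"]
8. n4.off = 24  [C₀.off + C₁.fin - 4]
9. n5.lim = "yu"  [terminal]
10. n6.sig = 20  [terminal]
11. n4.fin = 13  [h.sig - 7]
12. n7.hot = true  [terminal]
13. n1.fin = 21  [C₁.fin + 16]
14. n0.env = -5  [C.fin * 2 - 47]
15. n0.wid = true  [C.fin > 20]
16. n0.ok = "kw"  ["kw"]
17. n0.key = false  [C.fin > 21]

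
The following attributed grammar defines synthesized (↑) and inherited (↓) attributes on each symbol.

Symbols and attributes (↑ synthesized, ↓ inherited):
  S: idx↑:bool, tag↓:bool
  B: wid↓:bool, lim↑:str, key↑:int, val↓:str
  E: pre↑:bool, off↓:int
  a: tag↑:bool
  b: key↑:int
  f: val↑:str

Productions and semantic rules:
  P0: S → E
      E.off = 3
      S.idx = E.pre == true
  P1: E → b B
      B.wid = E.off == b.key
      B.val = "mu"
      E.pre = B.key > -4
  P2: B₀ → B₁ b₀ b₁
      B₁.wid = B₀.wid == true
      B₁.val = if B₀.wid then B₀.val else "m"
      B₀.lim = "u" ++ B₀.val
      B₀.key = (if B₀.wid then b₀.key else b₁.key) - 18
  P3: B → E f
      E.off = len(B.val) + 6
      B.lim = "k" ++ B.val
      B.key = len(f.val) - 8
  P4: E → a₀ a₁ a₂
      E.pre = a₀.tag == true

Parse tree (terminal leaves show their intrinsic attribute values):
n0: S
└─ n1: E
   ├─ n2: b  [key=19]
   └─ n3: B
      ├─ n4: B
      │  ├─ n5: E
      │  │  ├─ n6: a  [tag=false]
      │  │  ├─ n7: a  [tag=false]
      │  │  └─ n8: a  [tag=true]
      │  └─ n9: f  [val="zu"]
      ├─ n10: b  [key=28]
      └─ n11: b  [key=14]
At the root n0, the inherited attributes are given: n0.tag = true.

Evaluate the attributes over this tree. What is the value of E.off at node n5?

1. n0.tag = true  [given at root]
2. n1.off = 3  [3]
3. n2.key = 19  [terminal]
4. n3.wid = false  [E.off == b.key]
5. n3.val = "mu"  ["mu"]
6. n4.wid = false  [B₀.wid == true]
7. n4.val = "m"  [if B₀.wid then B₀.val else "m"]
8. n5.off = 7  [len(B.val) + 6]
9. n6.tag = false  [terminal]
10. n7.tag = false  [terminal]
11. n8.tag = true  [terminal]
12. n5.pre = false  [a₀.tag == true]
13. n9.val = "zu"  [terminal]
14. n4.lim = "km"  ["k" ++ B.val]
15. n4.key = -6  [len(f.val) - 8]
16. n10.key = 28  [terminal]
17. n11.key = 14  [terminal]
18. n3.lim = "umu"  ["u" ++ B₀.val]
19. n3.key = -4  [(if B₀.wid then b₀.key else b₁.key) - 18]
20. n1.pre = false  [B.key > -4]
21. n0.idx = false  [E.pre == true]

7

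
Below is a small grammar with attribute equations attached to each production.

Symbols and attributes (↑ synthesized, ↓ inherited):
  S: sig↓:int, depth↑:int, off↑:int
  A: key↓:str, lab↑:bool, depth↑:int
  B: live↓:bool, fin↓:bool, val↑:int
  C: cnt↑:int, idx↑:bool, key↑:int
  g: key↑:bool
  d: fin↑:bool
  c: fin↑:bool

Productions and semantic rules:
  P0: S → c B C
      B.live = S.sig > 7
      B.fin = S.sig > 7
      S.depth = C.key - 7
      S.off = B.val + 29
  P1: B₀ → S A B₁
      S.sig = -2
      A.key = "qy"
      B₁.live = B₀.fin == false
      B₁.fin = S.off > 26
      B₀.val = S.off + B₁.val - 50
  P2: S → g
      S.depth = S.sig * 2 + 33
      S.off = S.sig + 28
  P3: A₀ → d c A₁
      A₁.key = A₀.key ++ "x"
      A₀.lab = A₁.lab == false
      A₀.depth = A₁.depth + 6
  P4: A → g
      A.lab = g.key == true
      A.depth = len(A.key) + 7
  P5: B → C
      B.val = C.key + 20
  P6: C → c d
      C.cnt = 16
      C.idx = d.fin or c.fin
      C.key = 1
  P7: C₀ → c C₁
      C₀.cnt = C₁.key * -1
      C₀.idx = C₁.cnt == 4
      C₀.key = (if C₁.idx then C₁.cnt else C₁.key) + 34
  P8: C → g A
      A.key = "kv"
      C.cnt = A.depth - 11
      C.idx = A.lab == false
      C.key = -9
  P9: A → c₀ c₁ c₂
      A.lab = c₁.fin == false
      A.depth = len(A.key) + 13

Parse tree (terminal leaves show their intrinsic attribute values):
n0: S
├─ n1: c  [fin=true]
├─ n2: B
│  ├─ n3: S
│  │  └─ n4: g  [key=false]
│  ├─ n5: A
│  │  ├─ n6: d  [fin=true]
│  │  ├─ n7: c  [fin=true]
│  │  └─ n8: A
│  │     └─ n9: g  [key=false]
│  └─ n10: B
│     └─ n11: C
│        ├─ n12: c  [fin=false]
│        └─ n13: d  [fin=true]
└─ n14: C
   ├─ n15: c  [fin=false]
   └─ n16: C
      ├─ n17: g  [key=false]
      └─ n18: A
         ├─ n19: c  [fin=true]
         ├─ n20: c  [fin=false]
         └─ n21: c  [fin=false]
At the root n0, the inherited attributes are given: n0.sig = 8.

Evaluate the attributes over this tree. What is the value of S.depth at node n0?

1. n0.sig = 8  [given at root]
2. n1.fin = true  [terminal]
3. n2.live = true  [S.sig > 7]
4. n2.fin = true  [S.sig > 7]
5. n3.sig = -2  [-2]
6. n4.key = false  [terminal]
7. n3.depth = 29  [S.sig * 2 + 33]
8. n3.off = 26  [S.sig + 28]
9. n5.key = "qy"  ["qy"]
10. n6.fin = true  [terminal]
11. n7.fin = true  [terminal]
12. n8.key = "qyx"  [A₀.key ++ "x"]
13. n9.key = false  [terminal]
14. n8.lab = false  [g.key == true]
15. n8.depth = 10  [len(A.key) + 7]
16. n5.lab = true  [A₁.lab == false]
17. n5.depth = 16  [A₁.depth + 6]
18. n10.live = false  [B₀.fin == false]
19. n10.fin = false  [S.off > 26]
20. n12.fin = false  [terminal]
21. n13.fin = true  [terminal]
22. n11.cnt = 16  [16]
23. n11.idx = true  [d.fin or c.fin]
24. n11.key = 1  [1]
25. n10.val = 21  [C.key + 20]
26. n2.val = -3  [S.off + B₁.val - 50]
27. n15.fin = false  [terminal]
28. n17.key = false  [terminal]
29. n18.key = "kv"  ["kv"]
30. n19.fin = true  [terminal]
31. n20.fin = false  [terminal]
32. n21.fin = false  [terminal]
33. n18.lab = true  [c₁.fin == false]
34. n18.depth = 15  [len(A.key) + 13]
35. n16.cnt = 4  [A.depth - 11]
36. n16.idx = false  [A.lab == false]
37. n16.key = -9  [-9]
38. n14.cnt = 9  [C₁.key * -1]
39. n14.idx = true  [C₁.cnt == 4]
40. n14.key = 25  [(if C₁.idx then C₁.cnt else C₁.key) + 34]
41. n0.depth = 18  [C.key - 7]
42. n0.off = 26  [B.val + 29]

18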